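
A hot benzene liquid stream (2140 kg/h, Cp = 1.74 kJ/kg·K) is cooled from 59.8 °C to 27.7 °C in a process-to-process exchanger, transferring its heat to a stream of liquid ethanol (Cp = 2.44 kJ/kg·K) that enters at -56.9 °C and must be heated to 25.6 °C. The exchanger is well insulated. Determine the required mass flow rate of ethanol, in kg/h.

Heat released by hot stream: Q = 2140 × 1.74 × (59.8 − 27.7) = 119530 kJ/h
Energy balance on cold side (adiabatic exchanger): Q = ṁ_c·Cp_c·(T_c,out − T_c,in)
ṁ_c = 119530 / [2.44 × (25.6 − -56.9)] = 593.78 kg/h

ṁ_c = 594 kg/h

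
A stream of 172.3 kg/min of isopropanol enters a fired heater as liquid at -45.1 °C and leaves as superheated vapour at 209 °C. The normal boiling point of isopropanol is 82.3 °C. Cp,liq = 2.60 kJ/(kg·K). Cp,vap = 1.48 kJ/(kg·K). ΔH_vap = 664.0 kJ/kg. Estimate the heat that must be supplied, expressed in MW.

Q = 3.40 MW

liquid -45.1→82.3 °C: 331.24 kJ/kg
vaporisation at 82.3 °C: 664 kJ/kg
vapour 82.3→209 °C: 187.52 kJ/kg
Δh = 331.24 + 664 + 187.52 = 1182.8 kJ/kg
Q = ṁ·Δh = 172.3 kg/min × 1182.8 kJ/kg = 203790 kJ/min
|Q| = 3396.5 kW = 3.3965 MW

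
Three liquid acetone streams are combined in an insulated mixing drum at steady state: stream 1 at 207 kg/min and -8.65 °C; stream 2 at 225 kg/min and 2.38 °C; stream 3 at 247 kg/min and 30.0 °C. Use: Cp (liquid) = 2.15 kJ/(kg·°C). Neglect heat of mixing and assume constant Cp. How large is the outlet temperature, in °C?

T_out = 9.06 °C

No heat crosses the boundary, so H_out = H_in.
T_out = Σ ṁᵢCp,ᵢTᵢ / Σ ṁᵢCp,ᵢ
      = 13233 / 1459.8 = 9.0647 °C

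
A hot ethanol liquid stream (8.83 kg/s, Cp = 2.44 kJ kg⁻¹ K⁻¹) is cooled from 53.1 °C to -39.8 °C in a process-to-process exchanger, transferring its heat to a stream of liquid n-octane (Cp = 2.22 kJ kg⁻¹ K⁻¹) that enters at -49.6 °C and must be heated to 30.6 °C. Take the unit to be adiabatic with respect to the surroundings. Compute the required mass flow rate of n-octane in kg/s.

ṁ_c = 11.2 kg/s

Heat released by hot stream: Q = 8.83 × 2.44 × (53.1 − -39.8) = 2001.5 kJ/s
Energy balance on cold side (adiabatic exchanger): Q = ṁ_c·Cp_c·(T_c,out − T_c,in)
ṁ_c = 2001.5 / [2.22 × (30.6 − -49.6)] = 11.242 kg/s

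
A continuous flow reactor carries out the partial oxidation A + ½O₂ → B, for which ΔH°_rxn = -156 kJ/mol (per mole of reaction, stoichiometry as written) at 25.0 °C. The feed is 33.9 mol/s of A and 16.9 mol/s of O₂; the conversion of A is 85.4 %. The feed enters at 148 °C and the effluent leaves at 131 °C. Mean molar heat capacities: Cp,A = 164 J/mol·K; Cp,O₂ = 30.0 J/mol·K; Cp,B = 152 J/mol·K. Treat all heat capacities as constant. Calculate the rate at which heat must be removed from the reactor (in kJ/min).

Q_out = 282000 kJ/min

Extent of reaction ξ = 0.854 × 33.9 = 28.951 mol/s
Reaction term: ξ·ΔH°_rxn = 28.951 × -156 = -4516.3 kJ/s
Sensible, feed 148→25 °C: -746.19 kJ/s
Outlet flows (mol/s): A 4.9494, O₂ 2.4247, B 28.951
Sensible, products 25→131 °C: 560.2 kJ/s
Q = ΔH = -4702.3 kJ/s = -4702.3 kW
Heat removed = 282140 kJ/min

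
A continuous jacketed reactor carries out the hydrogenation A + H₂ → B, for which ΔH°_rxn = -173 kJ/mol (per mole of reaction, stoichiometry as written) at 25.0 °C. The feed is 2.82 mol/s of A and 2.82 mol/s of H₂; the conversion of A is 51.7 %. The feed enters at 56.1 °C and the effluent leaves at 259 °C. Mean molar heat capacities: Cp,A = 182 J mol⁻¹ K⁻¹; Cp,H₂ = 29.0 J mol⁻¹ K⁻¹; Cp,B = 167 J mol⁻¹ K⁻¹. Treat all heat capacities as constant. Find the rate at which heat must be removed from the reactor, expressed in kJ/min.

Q_out = 8790 kJ/min

Extent of reaction ξ = 0.517 × 2.82 = 1.4579 mol/s
Reaction term: ξ·ΔH°_rxn = 1.4579 × -173 = -252.22 kJ/s
Sensible, feed 56.1→25 °C: -18.505 kJ/s
Outlet flows (mol/s): A 1.3621, H₂ 1.3621, B 1.4579
Sensible, products 25→259 °C: 124.22 kJ/s
Q = ΔH = -146.51 kJ/s = -146.51 kW
Heat removed = 8790.3 kJ/min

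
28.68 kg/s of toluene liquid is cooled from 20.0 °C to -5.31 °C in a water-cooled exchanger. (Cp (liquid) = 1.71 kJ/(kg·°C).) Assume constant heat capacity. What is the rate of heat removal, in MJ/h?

Q = ṁ·Cp·ΔT = 28.68 × 1.71 × (-5.31 − 20.0) = -1241.3 kJ/s
Cooling duty = 4468.6 MJ/h

Q_c = 4470 MJ/h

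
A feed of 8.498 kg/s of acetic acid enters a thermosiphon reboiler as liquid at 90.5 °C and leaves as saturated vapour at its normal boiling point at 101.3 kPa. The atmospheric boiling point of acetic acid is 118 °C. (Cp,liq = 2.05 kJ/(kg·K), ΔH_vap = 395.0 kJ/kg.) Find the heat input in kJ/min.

liquid 90.5→118 °C: 56.375 kJ/kg
vaporisation at 118 °C: 395 kJ/kg
Δh = 56.375 + 395 = 451.38 kJ/kg
Q = ṁ·Δh = 8.498 kg/s × 451.38 kJ/kg = 3835.8 kJ/s
|Q| = 3835.8 kW = 230150 kJ/min

Q = 230000 kJ/min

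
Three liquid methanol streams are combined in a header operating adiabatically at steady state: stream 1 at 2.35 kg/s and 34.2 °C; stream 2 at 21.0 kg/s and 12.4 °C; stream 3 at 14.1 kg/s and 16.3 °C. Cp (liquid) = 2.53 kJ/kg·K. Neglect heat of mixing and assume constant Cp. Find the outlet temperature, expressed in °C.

Energy balance with Q = 0: Σ ṁᵢCp,ᵢ(T_out − Tᵢ) = 0
Σ ṁᵢCp,ᵢTᵢ = 2.35×2.53×34.2 + 21.0×2.53×12.4 + 14.1×2.53×16.3 = 1443.6
Σ ṁᵢCp,ᵢ = 2.35×2.53 + 21.0×2.53 + 14.1×2.53 = 94.748
T_out = 1443.6 / 94.748 = 15.236 °C

T_out = 15.2 °C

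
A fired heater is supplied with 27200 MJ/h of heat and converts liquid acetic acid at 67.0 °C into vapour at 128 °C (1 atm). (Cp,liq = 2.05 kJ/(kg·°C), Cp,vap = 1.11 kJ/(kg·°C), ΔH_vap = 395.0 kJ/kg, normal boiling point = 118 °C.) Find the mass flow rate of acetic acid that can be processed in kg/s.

ṁ = 14.8 kg/s

Δh = 2.05×(118−67.0) + 395.0 + 1.11×(128−118) = 510.65 kJ/kg
Q = 27200 MJ/h = 7555.6 kJ/s = 7555.6 kJ/s
ṁ = Q/Δh = 7555.6 / 510.65 = 14.796 kg/s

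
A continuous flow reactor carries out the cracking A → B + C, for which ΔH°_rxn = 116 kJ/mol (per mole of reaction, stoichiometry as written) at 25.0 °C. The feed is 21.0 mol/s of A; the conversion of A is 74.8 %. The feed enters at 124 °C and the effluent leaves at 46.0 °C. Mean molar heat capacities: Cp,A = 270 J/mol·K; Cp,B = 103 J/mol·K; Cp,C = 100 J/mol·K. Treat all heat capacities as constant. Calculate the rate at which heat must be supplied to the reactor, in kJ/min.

Q_in = 81500 kJ/min

Extent of reaction ξ = 0.748 × 21.0 = 15.708 mol/s
Reaction term: ξ·ΔH°_rxn = 15.708 × 116 = 1822.1 kJ/s
Sensible, feed 124→25 °C: -561.33 kJ/s
Outlet flows (mol/s): A 5.292, B 15.708, C 15.708
Sensible, products 25→46.0 °C: 96.969 kJ/s
Q = ΔH = 1357.8 kJ/s = 1357.8 kW
Heat supplied = 81466 kJ/min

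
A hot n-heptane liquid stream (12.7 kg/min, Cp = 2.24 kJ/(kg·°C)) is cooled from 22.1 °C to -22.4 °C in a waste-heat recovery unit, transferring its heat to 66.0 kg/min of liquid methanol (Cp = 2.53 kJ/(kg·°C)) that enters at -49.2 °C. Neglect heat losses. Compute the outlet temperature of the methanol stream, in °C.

T_c,out = -41.6 °C

Heat released by hot stream: Q = 12.7 × 2.24 × (22.1 − -22.4) = 1265.9 kJ/min
Energy balance on cold side (adiabatic exchanger): Q = ṁ_c·Cp_c·(T_c,out − T_c,in)
T_c,out = -49.2 + 1265.9/(66.0 × 2.53) = -41.619 °C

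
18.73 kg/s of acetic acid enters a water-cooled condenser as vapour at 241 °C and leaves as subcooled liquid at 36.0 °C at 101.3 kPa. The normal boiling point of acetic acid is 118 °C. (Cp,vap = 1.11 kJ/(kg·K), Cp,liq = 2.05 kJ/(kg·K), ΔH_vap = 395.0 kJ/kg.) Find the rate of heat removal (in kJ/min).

vapour 241→118 °C: -136.53 kJ/kg
condensation at 118 °C: -395 kJ/kg
liquid 118→36.0 °C: -168.1 kJ/kg
Δh = -136.53 + -395 + -168.1 = -699.63 kJ/kg
Q = ṁ·Δh = 18.73 kg/s × -699.63 kJ/kg = -13104 kJ/s
|Q| = 13104 kW = 786240 kJ/min

Q_c = 786000 kJ/min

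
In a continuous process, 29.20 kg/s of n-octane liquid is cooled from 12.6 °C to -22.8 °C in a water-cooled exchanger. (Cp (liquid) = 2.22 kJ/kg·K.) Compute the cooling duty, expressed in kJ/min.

Q = ṁ·Cp·ΔT = 29.20 × 2.22 × (-22.8 − 12.6) = -2294.8 kJ/s
Cooling duty = 137690 kJ/min

Q_c = 138000 kJ/min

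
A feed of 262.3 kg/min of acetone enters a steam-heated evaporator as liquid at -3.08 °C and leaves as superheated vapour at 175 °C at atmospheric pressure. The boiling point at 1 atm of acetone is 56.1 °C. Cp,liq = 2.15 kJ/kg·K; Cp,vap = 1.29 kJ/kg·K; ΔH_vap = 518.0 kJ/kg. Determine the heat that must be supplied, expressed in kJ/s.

liquid -3.08→56.1 °C: 127.24 kJ/kg
vaporisation at 56.1 °C: 518 kJ/kg
vapour 56.1→175 °C: 153.38 kJ/kg
Δh = 127.24 + 518 + 153.38 = 798.62 kJ/kg
Q = ṁ·Δh = 262.3 kg/min × 798.62 kJ/kg = 209480 kJ/min
|Q| = 3491.3 kW

Q = 3490 kJ/s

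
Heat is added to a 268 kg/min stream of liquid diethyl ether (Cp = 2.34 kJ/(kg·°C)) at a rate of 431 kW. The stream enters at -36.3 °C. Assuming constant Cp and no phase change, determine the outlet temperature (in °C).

T_out = 4.94 °C

Q = 431 kW = 25860 kJ/min
ΔT = Q/(ṁ·Cp) = 25860/(268×2.34) = 41.236 K
T_out = -36.3 + 41.236 = 4.9361 °C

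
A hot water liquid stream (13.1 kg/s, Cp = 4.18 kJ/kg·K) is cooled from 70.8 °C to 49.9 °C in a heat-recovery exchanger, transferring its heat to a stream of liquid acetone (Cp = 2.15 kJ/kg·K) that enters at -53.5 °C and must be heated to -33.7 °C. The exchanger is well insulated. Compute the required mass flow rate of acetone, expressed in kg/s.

ṁ_c = 26.9 kg/s

Heat released by hot stream: Q = 13.1 × 4.18 × (70.8 − 49.9) = 1144.4 kJ/s
Energy balance on cold side (adiabatic exchanger): Q = ṁ_c·Cp_c·(T_c,out − T_c,in)
ṁ_c = 1144.4 / [2.15 × (-33.7 − -53.5)] = 26.884 kg/s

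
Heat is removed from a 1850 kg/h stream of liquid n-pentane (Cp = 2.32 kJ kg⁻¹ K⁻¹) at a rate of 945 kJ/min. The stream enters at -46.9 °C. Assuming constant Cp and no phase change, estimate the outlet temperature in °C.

T_out = -60.1 °C

Q = 945 kJ/min = 56700 kJ/h
ΔT = Q/(ṁ·Cp) = 56700/(1850×2.32) = 13.211 K
T_out = -46.9 − 13.211 = -60.111 °C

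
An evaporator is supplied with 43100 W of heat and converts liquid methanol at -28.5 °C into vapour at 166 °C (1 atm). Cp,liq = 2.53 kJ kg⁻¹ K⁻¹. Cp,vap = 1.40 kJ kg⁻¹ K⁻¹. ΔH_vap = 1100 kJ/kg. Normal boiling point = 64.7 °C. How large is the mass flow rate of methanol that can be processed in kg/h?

ṁ = 105 kg/h

Δh = 2.53×(64.7−-28.5) + 1100 + 1.40×(166−64.7) = 1477.6 kJ/kg
Q = 43100 W = 43.1 kJ/s = 155160 kJ/h
ṁ = Q/Δh = 155160 / 1477.6 = 105.01 kg/h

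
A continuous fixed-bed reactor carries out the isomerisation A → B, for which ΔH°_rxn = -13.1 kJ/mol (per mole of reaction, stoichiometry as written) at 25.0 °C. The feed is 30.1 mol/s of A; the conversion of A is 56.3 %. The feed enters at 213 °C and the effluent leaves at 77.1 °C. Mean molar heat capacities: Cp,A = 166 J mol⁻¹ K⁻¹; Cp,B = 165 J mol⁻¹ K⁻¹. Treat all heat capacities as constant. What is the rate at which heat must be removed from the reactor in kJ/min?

Extent of reaction ξ = 0.563 × 30.1 = 16.946 mol/s
Reaction term: ξ·ΔH°_rxn = 16.946 × -13.1 = -222 kJ/s
Sensible, feed 213→25 °C: -939.36 kJ/s
Outlet flows (mol/s): A 13.154, B 16.946
Sensible, products 25→77.1 °C: 259.44 kJ/s
Q = ΔH = -901.92 kJ/s = -901.92 kW
Heat removed = 54115 kJ/min

Q_out = 54100 kJ/min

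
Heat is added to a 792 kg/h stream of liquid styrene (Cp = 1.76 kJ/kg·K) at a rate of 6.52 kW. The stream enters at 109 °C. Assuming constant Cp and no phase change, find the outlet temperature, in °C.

T_out = 126 °C

Q = 6.52 kW = 23472 kJ/h
ΔT = Q/(ṁ·Cp) = 23472/(792×1.76) = 16.839 K
T_out = 109 + 16.839 = 125.84 °C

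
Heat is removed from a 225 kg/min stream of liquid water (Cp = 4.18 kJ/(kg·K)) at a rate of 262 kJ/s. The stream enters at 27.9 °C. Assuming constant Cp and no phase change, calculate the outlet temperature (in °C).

Q = 262 kJ/s = 15720 kJ/min
ΔT = Q/(ṁ·Cp) = 15720/(225×4.18) = 16.715 K
T_out = 27.9 − 16.715 = 11.185 °C

T_out = 11.2 °C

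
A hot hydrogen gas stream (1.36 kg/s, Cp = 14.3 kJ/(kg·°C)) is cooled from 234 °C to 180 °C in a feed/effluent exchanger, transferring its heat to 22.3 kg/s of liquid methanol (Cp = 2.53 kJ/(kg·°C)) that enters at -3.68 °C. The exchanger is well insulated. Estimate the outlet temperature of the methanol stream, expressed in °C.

Heat released by hot stream: Q = 1.36 × 14.3 × (234 − 180) = 1050.2 kJ/s
Energy balance on cold side (adiabatic exchanger): Q = ṁ_c·Cp_c·(T_c,out − T_c,in)
T_c,out = -3.68 + 1050.2/(22.3 × 2.53) = 14.934 °C

T_c,out = 14.9 °C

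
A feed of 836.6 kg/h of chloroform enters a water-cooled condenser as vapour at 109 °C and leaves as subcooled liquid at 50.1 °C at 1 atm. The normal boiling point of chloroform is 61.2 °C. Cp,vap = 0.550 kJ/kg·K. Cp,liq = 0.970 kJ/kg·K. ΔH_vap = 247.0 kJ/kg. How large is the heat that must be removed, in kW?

Q_c = 66.0 kW

vapour 109→61.2 °C: -26.29 kJ/kg
condensation at 61.2 °C: -247 kJ/kg
liquid 61.2→50.1 °C: -10.767 kJ/kg
Δh = -26.29 + -247 + -10.767 = -284.06 kJ/kg
Q = ṁ·Δh = 836.6 kg/h × -284.06 kJ/kg = -237640 kJ/h
|Q| = 66.012 kW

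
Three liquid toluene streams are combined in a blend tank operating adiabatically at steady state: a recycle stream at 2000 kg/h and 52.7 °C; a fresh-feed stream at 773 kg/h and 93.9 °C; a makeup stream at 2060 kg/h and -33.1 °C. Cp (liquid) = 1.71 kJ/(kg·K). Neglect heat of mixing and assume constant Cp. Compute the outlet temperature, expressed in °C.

T_out = 22.7 °C

Energy balance with Q = 0: Σ ṁᵢCp,ᵢ(T_out − Tᵢ) = 0
T_out = Σ ṁᵢCp,ᵢTᵢ / Σ ṁᵢCp,ᵢ
      = 187760 / 8264.4 = 22.719 °C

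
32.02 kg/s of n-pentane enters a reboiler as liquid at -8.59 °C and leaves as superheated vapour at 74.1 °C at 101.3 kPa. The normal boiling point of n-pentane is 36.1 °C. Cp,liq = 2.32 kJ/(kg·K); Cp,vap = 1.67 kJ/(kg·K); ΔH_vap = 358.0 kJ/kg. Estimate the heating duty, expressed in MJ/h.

Q = 60500 MJ/h

liquid -8.59→36.1 °C: 103.68 kJ/kg
vaporisation at 36.1 °C: 358 kJ/kg
vapour 36.1→74.1 °C: 63.46 kJ/kg
Δh = 103.68 + 358 + 63.46 = 525.14 kJ/kg
Q = ṁ·Δh = 32.02 kg/s × 525.14 kJ/kg = 16815 kJ/s
|Q| = 16815 kW = 60534 MJ/h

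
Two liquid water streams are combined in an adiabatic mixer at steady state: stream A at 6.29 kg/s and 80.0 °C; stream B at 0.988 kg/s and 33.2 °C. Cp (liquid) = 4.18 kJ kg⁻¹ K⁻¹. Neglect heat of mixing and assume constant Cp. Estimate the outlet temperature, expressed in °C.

T_out = 73.6 °C

No heat crosses the boundary, so H_out = H_in.
Σ ṁᵢCp,ᵢTᵢ = 6.29×4.18×80.0 + 0.988×4.18×33.2 = 2240.5
Σ ṁᵢCp,ᵢ = 6.29×4.18 + 0.988×4.18 = 30.422
T_out = 2240.5 / 30.422 = 73.647 °C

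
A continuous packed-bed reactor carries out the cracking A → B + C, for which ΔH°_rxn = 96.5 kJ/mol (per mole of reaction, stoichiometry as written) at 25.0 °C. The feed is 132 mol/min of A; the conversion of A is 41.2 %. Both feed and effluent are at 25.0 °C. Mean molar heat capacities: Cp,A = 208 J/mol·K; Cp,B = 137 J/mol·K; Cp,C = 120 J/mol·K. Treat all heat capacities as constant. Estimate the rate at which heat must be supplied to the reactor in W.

Q_in = 87500 W

Extent of reaction ξ = 0.412 × 132 = 54.384 mol/min
Reaction term: ξ·ΔH°_rxn = 54.384 × 96.5 = 5248.1 kJ/min
Q = ΔH = 5248.1 kJ/min = 87.468 kW
Heat supplied = 87468 W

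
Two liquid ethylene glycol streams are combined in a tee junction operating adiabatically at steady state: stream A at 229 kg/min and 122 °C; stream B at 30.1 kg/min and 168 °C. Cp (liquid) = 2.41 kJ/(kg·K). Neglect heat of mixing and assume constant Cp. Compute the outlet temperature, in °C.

T_out = 127 °C

Energy balance with Q = 0: Σ ṁᵢCp,ᵢ(T_out − Tᵢ) = 0
Σ ṁᵢCp,ᵢTᵢ = 229×2.41×122 + 30.1×2.41×168 = 79517
Σ ṁᵢCp,ᵢ = 229×2.41 + 30.1×2.41 = 624.43
T_out = 79517 / 624.43 = 127.34 °C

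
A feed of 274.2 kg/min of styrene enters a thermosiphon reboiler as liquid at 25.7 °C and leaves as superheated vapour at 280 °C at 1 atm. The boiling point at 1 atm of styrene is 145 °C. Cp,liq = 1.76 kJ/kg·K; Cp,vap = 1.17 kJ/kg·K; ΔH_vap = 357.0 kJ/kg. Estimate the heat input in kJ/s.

Q = 3310 kJ/s

liquid 25.7→145 °C: 209.97 kJ/kg
vaporisation at 145 °C: 357 kJ/kg
vapour 145→280 °C: 157.95 kJ/kg
Δh = 209.97 + 357 + 157.95 = 724.92 kJ/kg
Q = ṁ·Δh = 274.2 kg/min × 724.92 kJ/kg = 198770 kJ/min
|Q| = 3312.9 kW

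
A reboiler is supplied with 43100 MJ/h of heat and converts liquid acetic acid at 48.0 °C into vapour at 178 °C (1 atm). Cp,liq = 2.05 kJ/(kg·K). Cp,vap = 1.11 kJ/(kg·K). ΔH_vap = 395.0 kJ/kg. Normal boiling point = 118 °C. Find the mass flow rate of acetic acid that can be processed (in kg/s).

Δh = 2.05×(118−48.0) + 395.0 + 1.11×(178−118) = 605.1 kJ/kg
Q = 43100 MJ/h = 11972 kJ/s = 11972 kJ/s
ṁ = Q/Δh = 11972 / 605.1 = 19.786 kg/s

ṁ = 19.8 kg/s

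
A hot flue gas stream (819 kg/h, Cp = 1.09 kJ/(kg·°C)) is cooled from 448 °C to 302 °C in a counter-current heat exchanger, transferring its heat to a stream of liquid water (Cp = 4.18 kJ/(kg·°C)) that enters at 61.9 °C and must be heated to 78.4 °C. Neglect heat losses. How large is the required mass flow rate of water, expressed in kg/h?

Heat released by hot stream: Q = 819 × 1.09 × (448 − 302) = 130340 kJ/h
Energy balance on cold side (adiabatic exchanger): Q = ṁ_c·Cp_c·(T_c,out − T_c,in)
ṁ_c = 130340 / [4.18 × (78.4 − 61.9)] = 1889.7 kg/h

ṁ_c = 1890 kg/h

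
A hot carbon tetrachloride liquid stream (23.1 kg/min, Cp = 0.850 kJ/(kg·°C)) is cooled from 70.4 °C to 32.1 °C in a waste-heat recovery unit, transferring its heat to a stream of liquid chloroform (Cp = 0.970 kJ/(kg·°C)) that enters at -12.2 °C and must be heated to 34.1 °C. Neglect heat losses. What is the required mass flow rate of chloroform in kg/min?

Heat released by hot stream: Q = 23.1 × 0.850 × (70.4 − 32.1) = 752.02 kJ/min
Energy balance on cold side (adiabatic exchanger): Q = ṁ_c·Cp_c·(T_c,out − T_c,in)
ṁ_c = 752.02 / [0.970 × (34.1 − -12.2)] = 16.745 kg/min

ṁ_c = 16.7 kg/min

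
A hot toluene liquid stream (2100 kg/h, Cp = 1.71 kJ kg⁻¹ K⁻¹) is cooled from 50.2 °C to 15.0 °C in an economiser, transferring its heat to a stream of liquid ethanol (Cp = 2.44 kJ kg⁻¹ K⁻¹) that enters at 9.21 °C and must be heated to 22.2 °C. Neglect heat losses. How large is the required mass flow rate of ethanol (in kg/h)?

Heat released by hot stream: Q = 2100 × 1.71 × (50.2 − 15.0) = 126400 kJ/h
Energy balance on cold side (adiabatic exchanger): Q = ṁ_c·Cp_c·(T_c,out − T_c,in)
ṁ_c = 126400 / [2.44 × (22.2 − 9.21)] = 3988 kg/h

ṁ_c = 3990 kg/h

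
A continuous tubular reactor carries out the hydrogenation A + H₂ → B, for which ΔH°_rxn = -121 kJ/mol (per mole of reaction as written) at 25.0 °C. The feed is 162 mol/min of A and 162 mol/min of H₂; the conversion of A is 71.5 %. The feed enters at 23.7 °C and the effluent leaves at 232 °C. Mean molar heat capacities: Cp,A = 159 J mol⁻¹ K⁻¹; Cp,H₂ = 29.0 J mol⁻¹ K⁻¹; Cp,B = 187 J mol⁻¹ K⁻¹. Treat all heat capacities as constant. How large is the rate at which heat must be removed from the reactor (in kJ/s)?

Extent of reaction ξ = 0.715 × 162 = 115.83 mol/min
Reaction term: ξ·ΔH°_rxn = 115.83 × -121 = -14015 kJ/min
Sensible, feed 23.7→25 °C: 39.593 kJ/min
Outlet flows (mol/min): A 46.17, H₂ 46.17, B 115.83
Sensible, products 25→232 °C: 6280.4 kJ/min
Q = ΔH = -7695.4 kJ/min = -128.26 kW
Heat removed = 128.26 kJ/s

Q_out = 128 kJ/s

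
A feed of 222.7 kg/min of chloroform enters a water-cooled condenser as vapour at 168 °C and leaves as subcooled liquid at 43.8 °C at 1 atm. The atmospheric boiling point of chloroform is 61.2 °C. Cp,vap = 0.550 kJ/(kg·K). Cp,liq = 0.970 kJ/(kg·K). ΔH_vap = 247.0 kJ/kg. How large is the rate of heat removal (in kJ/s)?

vapour 168→61.2 °C: -58.74 kJ/kg
condensation at 61.2 °C: -247 kJ/kg
liquid 61.2→43.8 °C: -16.878 kJ/kg
Δh = -58.74 + -247 + -16.878 = -322.62 kJ/kg
Q = ṁ·Δh = 222.7 kg/min × -322.62 kJ/kg = -71847 kJ/min
|Q| = 1197.5 kW

Q_c = 1200 kJ/s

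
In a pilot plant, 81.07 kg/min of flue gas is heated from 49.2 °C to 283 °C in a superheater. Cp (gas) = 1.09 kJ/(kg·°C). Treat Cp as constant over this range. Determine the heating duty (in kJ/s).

Q = 344 kJ/s

Q = ṁ·Cp·ΔT = 81.07 × 1.09 × (283 − 49.2) = 20660 kJ/min
Converting: 20660 / 60 s = 344.33 kW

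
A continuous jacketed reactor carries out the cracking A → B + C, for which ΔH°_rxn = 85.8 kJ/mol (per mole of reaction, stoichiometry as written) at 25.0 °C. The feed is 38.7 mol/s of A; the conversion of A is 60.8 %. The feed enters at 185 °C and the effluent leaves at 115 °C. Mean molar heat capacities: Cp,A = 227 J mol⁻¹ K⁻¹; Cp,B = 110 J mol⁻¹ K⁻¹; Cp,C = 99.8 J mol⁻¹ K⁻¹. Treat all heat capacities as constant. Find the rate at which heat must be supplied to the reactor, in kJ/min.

Q_in = 82000 kJ/min

Extent of reaction ξ = 0.608 × 38.7 = 23.53 mol/s
Reaction term: ξ·ΔH°_rxn = 23.53 × 85.8 = 2018.8 kJ/s
Sensible, feed 185→25 °C: -1405.6 kJ/s
Outlet flows (mol/s): A 15.17, B 23.53, C 23.53
Sensible, products 25→115 °C: 754.22 kJ/s
Q = ΔH = 1367.5 kJ/s = 1367.5 kW
Heat supplied = 82048 kJ/min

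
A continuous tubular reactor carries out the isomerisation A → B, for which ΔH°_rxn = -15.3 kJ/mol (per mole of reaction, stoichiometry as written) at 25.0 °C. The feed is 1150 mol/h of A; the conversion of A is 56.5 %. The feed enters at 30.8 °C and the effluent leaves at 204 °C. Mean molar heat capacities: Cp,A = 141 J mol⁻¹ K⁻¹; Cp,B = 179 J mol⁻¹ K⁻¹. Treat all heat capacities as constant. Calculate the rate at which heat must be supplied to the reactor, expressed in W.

Extent of reaction ξ = 0.565 × 1150 = 649.75 mol/h
Reaction term: ξ·ΔH°_rxn = 649.75 × -15.3 = -9941.2 kJ/h
Sensible, feed 30.8→25 °C: -940.47 kJ/h
Outlet flows (mol/h): A 500.25, B 649.75
Sensible, products 25→204 °C: 33444 kJ/h
Q = ΔH = 22563 kJ/h = 6.2674 kW
Heat supplied = 6267.4 W

Q_in = 6270 W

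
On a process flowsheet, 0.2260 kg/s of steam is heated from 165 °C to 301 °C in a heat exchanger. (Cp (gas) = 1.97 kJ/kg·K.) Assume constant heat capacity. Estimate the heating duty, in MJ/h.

Q = ṁ·Cp·ΔT = 0.2260 × 1.97 × (301 − 165) = 60.55 kJ/s
Heating duty = 217.98 MJ/h

Q = 218 MJ/h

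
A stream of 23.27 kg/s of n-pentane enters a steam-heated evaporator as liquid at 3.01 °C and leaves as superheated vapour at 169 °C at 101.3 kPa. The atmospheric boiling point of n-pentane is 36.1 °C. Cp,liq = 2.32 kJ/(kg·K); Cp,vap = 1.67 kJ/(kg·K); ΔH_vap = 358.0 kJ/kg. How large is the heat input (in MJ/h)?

Q = 55000 MJ/h

liquid 3.01→36.1 °C: 76.769 kJ/kg
vaporisation at 36.1 °C: 358 kJ/kg
vapour 36.1→169 °C: 221.94 kJ/kg
Δh = 76.769 + 358 + 221.94 = 656.71 kJ/kg
Q = ṁ·Δh = 23.27 kg/s × 656.71 kJ/kg = 15282 kJ/s
|Q| = 15282 kW = 55014 MJ/h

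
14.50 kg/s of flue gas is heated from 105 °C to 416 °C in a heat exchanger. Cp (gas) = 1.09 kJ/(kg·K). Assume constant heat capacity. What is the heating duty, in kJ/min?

Q = ṁ·Cp·ΔT = 14.50 × 1.09 × (416 − 105) = 4915.4 kJ/s
Heating duty = 294920 kJ/min

Q = 295000 kJ/min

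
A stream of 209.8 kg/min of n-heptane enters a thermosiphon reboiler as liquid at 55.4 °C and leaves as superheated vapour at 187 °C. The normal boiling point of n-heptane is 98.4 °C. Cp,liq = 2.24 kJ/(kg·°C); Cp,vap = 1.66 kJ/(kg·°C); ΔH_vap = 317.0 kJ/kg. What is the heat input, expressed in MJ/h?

liquid 55.4→98.4 °C: 96.32 kJ/kg
vaporisation at 98.4 °C: 317 kJ/kg
vapour 98.4→187 °C: 147.08 kJ/kg
Δh = 96.32 + 317 + 147.08 = 560.4 kJ/kg
Q = ṁ·Δh = 209.8 kg/min × 560.4 kJ/kg = 117570 kJ/min
|Q| = 1959.5 kW = 7054.3 MJ/h

Q = 7050 MJ/h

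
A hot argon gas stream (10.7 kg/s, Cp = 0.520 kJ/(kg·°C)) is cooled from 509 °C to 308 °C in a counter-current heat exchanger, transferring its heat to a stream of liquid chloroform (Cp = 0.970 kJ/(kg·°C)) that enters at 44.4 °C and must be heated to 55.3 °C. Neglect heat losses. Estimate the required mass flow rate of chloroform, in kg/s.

Heat released by hot stream: Q = 10.7 × 0.520 × (509 − 308) = 1118.4 kJ/s
Energy balance on cold side (adiabatic exchanger): Q = ṁ_c·Cp_c·(T_c,out − T_c,in)
ṁ_c = 1118.4 / [0.970 × (55.3 − 44.4)] = 105.78 kg/s

ṁ_c = 106 kg/s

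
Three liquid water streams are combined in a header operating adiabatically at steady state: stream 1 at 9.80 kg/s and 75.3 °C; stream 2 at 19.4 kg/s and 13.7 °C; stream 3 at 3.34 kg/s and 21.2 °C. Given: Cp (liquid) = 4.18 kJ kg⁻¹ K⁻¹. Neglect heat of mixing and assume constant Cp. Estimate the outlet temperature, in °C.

No heat crosses the boundary, so H_out = H_in.
T_out = Σ ṁᵢCp,ᵢTᵢ / Σ ṁᵢCp,ᵢ
      = 4491.5 / 136.02 = 33.022 °C

T_out = 33.0 °C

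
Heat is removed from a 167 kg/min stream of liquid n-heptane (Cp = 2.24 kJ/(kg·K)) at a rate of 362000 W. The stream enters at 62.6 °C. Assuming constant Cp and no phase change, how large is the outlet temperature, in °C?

Q = 362000 W = 21720 kJ/min
ΔT = Q/(ṁ·Cp) = 21720/(167×2.24) = 58.062 K
T_out = 62.6 − 58.062 = 4.5376 °C

T_out = 4.54 °C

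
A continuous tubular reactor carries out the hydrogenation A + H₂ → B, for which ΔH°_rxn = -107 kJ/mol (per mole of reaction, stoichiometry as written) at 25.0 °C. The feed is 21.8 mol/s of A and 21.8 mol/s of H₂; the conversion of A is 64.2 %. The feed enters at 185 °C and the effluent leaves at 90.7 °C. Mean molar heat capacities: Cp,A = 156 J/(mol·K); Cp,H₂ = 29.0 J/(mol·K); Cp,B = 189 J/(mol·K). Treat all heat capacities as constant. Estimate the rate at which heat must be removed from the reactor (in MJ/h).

Extent of reaction ξ = 0.642 × 21.8 = 13.996 mol/s
Reaction term: ξ·ΔH°_rxn = 13.996 × -107 = -1497.5 kJ/s
Sensible, feed 185→25 °C: -645.28 kJ/s
Outlet flows (mol/s): A 7.8044, H₂ 7.8044, B 13.996
Sensible, products 25→90.7 °C: 268.65 kJ/s
Q = ΔH = -1874.2 kJ/s = -1874.2 kW
Heat removed = 6747 MJ/h

Q_out = 6750 MJ/h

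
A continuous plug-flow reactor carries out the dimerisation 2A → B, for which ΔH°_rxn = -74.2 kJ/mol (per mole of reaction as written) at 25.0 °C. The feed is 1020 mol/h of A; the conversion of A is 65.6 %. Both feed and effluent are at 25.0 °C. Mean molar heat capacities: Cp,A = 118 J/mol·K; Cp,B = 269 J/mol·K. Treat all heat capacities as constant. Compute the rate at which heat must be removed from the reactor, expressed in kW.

Q_out = 6.90 kW

Extent of reaction ξ = 0.656 × 1020 / 2 = 334.56 mol/h
Reaction term: ξ·ΔH°_rxn = 334.56 × -74.2 = -24824 kJ/h
Q = ΔH = -24824 kJ/h = -6.8957 kW
Heat removed = 6.8957 kW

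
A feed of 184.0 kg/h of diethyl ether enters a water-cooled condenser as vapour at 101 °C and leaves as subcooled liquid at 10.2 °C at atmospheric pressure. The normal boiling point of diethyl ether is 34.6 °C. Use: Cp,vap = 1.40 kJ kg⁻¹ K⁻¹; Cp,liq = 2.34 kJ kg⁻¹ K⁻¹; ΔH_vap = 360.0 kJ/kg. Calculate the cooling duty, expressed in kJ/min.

Q_c = 1560 kJ/min

vapour 101→34.6 °C: -92.96 kJ/kg
condensation at 34.6 °C: -360 kJ/kg
liquid 34.6→10.2 °C: -57.096 kJ/kg
Δh = -92.96 + -360 + -57.096 = -510.06 kJ/kg
Q = ṁ·Δh = 184.0 kg/h × -510.06 kJ/kg = -93850 kJ/h
|Q| = 26.07 kW = 1564.2 kJ/min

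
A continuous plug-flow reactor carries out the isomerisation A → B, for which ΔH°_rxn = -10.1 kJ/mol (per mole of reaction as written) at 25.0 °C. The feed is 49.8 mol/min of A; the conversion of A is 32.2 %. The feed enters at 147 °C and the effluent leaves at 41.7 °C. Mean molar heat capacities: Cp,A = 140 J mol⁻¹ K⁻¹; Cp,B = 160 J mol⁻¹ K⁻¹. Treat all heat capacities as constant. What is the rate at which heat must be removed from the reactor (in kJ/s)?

Q_out = 14.8 kJ/s

Extent of reaction ξ = 0.322 × 49.8 = 16.036 mol/min
Reaction term: ξ·ΔH°_rxn = 16.036 × -10.1 = -161.96 kJ/min
Sensible, feed 147→25 °C: -850.58 kJ/min
Outlet flows (mol/min): A 33.764, B 16.036
Sensible, products 25→41.7 °C: 121.79 kJ/min
Q = ΔH = -890.76 kJ/min = -14.846 kW
Heat removed = 14.846 kJ/s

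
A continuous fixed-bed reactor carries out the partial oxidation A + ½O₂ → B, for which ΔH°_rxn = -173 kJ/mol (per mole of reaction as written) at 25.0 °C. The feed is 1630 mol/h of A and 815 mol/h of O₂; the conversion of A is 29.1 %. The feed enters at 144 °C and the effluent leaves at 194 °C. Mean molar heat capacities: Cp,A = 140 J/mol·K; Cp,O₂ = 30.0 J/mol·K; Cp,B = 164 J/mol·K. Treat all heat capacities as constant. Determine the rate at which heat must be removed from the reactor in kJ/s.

Q_out = 19.1 kJ/s

Extent of reaction ξ = 0.291 × 1630 = 474.33 mol/h
Reaction term: ξ·ΔH°_rxn = 474.33 × -173 = -82059 kJ/h
Sensible, feed 144→25 °C: -30065 kJ/h
Outlet flows (mol/h): A 1155.7, O₂ 577.84, B 474.33
Sensible, products 25→194 °C: 43419 kJ/h
Q = ΔH = -68705 kJ/h = -19.085 kW
Heat removed = 19.085 kJ/s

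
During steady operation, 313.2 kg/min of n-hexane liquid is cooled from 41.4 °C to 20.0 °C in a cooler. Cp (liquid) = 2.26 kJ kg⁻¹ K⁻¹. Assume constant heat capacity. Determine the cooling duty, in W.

Q = ṁ·Cp·ΔT = 313.2 × 2.26 × (20.0 − 41.4) = -15148 kJ/min
Converting: 15148 / 60 s = 252.46 kW
Cooling duty = 252460 W

Q_c = 252000 W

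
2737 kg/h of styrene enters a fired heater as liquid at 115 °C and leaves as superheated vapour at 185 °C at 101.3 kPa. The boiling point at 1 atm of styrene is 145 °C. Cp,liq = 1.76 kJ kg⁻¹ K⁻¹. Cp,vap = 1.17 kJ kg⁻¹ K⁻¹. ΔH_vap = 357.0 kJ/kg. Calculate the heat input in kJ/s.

liquid 115→145 °C: 52.8 kJ/kg
vaporisation at 145 °C: 357 kJ/kg
vapour 145→185 °C: 46.8 kJ/kg
Δh = 52.8 + 357 + 46.8 = 456.6 kJ/kg
Q = ṁ·Δh = 2737 kg/h × 456.6 kJ/kg = 1.2497e+06 kJ/h
|Q| = 347.14 kW

Q = 347 kJ/s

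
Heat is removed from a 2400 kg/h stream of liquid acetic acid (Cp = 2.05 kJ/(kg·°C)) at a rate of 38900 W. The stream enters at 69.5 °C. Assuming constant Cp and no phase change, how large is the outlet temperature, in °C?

Q = 38900 W = 140040 kJ/h
ΔT = Q/(ṁ·Cp) = 140040/(2400×2.05) = 28.463 K
T_out = 69.5 − 28.463 = 41.037 °C

T_out = 41.0 °C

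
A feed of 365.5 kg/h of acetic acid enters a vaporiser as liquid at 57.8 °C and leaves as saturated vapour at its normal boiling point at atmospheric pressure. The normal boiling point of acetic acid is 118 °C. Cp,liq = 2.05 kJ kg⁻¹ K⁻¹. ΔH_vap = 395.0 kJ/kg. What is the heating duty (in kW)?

liquid 57.8→118 °C: 123.41 kJ/kg
vaporisation at 118 °C: 395 kJ/kg
Δh = 123.41 + 395 = 518.41 kJ/kg
Q = ṁ·Δh = 365.5 kg/h × 518.41 kJ/kg = 189480 kJ/h
|Q| = 52.633 kW

Q = 52.6 kW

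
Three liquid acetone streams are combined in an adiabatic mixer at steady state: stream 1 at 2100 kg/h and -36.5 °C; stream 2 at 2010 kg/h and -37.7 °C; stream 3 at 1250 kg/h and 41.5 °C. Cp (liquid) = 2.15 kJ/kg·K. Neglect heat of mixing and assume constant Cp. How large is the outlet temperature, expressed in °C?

Adiabatic, steady state ⇒ Σ ṁᵢCp,ᵢ(T_out − Tᵢ) = 0
Σ ṁᵢCp,ᵢTᵢ = 2100×2.15×-36.5 + 2010×2.15×-37.7 + 1250×2.15×41.5 = -216190
Σ ṁᵢCp,ᵢ = 2100×2.15 + 2010×2.15 + 1250×2.15 = 11524
T_out = -216190 / 11524 = -18.76 °C

T_out = -18.8 °C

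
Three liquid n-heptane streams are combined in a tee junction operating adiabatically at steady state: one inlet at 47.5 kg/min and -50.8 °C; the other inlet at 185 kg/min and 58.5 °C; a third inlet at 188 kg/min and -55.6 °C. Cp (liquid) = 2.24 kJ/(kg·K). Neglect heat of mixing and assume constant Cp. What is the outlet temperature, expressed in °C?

No heat crosses the boundary, so H_out = H_in.
T_out = Σ ṁᵢCp,ᵢTᵢ / Σ ṁᵢCp,ᵢ
      = -4577 / 941.92 = -4.8592 °C

T_out = -4.86 °C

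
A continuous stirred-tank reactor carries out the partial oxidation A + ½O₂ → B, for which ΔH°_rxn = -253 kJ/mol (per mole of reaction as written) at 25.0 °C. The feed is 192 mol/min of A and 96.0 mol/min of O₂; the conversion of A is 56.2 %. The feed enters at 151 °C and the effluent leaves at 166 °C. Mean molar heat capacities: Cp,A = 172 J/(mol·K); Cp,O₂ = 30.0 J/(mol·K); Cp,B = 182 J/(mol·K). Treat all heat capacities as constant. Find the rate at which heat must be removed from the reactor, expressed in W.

Extent of reaction ξ = 0.562 × 192 = 107.9 mol/min
Reaction term: ξ·ΔH°_rxn = 107.9 × -253 = -27300 kJ/min
Sensible, feed 151→25 °C: -4523.9 kJ/min
Outlet flows (mol/min): A 84.096, O₂ 42.048, B 107.9
Sensible, products 25→166 °C: 4986.4 kJ/min
Q = ΔH = -26837 kJ/min = -447.29 kW
Heat removed = 447290 W

Q_out = 447000 W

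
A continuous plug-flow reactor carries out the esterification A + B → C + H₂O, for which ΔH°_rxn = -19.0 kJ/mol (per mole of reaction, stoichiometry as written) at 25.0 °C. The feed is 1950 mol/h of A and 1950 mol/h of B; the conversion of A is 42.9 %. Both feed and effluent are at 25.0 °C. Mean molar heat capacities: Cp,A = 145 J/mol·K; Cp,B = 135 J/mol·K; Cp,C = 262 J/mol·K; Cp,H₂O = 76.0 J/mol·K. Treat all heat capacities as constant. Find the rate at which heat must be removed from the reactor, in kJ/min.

Q_out = 265 kJ/min

Extent of reaction ξ = 0.429 × 1950 = 836.55 mol/h
Reaction term: ξ·ΔH°_rxn = 836.55 × -19.0 = -15894 kJ/h
Q = ΔH = -15894 kJ/h = -4.4151 kW
Heat removed = 264.91 kJ/min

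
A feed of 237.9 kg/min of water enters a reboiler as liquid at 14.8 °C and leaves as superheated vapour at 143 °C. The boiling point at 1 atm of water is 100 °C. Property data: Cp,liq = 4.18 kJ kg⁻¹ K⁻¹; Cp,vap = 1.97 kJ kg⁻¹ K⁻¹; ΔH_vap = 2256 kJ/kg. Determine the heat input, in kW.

liquid 14.8→100 °C: 356.14 kJ/kg
vaporisation at 100 °C: 2256 kJ/kg
vapour 100→143 °C: 84.71 kJ/kg
Δh = 356.14 + 2256 + 84.71 = 2696.8 kJ/kg
Q = ṁ·Δh = 237.9 kg/min × 2696.8 kJ/kg = 641580 kJ/min
|Q| = 10693 kW

Q = 10700 kW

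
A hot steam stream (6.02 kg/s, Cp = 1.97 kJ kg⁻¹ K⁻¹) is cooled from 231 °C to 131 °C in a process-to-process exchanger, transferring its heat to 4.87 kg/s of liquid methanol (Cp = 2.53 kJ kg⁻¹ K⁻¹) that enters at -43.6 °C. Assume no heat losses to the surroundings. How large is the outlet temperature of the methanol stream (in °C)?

Heat released by hot stream: Q = 6.02 × 1.97 × (231 − 131) = 1185.9 kJ/s
Energy balance on cold side (adiabatic exchanger): Q = ṁ_c·Cp_c·(T_c,out − T_c,in)
T_c,out = -43.6 + 1185.9/(4.87 × 2.53) = 52.653 °C

T_c,out = 52.7 °C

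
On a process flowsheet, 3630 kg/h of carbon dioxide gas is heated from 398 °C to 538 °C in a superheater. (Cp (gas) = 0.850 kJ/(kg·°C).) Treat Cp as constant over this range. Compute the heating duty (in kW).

Q = ṁ·Cp·ΔT = 3630 × 0.850 × (538 − 398) = 431970 kJ/h
Converting: 431970 / 3600 s = 119.99 kW

Q = 120 kW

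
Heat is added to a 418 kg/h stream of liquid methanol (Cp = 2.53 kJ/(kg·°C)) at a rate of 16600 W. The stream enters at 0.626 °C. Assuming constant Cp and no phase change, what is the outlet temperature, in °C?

Q = 16600 W = 59760 kJ/h
ΔT = Q/(ṁ·Cp) = 59760/(418×2.53) = 56.509 K
T_out = 0.626 + 56.509 = 57.135 °C

T_out = 57.1 °C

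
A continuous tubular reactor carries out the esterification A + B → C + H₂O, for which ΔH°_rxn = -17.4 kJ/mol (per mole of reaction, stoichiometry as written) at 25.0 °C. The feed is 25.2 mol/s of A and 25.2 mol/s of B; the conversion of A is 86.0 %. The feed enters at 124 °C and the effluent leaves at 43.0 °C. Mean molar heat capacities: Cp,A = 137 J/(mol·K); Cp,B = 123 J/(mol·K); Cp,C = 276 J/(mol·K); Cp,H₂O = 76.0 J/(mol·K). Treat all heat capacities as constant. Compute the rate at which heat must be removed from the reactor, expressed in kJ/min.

Q_out = 52300 kJ/min

Extent of reaction ξ = 0.860 × 25.2 = 21.672 mol/s
Reaction term: ξ·ΔH°_rxn = 21.672 × -17.4 = -377.09 kJ/s
Sensible, feed 124→25 °C: -648.65 kJ/s
Outlet flows (mol/s): A 3.528, B 3.528, C 21.672, H₂O 21.672
Sensible, products 25→43.0 °C: 153.82 kJ/s
Q = ΔH = -871.92 kJ/s = -871.92 kW
Heat removed = 52315 kJ/min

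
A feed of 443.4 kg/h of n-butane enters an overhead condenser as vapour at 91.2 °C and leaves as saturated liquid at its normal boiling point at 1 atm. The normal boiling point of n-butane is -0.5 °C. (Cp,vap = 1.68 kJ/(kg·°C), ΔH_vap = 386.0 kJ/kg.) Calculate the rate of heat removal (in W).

vapour 91.2→-0.5 °C: -154.06 kJ/kg
condensation at -0.5 °C: -386 kJ/kg
Δh = -154.06 + -386 = -540.06 kJ/kg
Q = ṁ·Δh = 443.4 kg/h × -540.06 kJ/kg = -239460 kJ/h
|Q| = 66.517 kW = 66517 W

Q_c = 66500 W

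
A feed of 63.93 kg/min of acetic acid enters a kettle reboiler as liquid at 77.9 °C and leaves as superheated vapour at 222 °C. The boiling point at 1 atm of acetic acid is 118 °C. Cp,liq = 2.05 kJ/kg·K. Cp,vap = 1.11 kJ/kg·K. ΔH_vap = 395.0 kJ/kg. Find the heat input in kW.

liquid 77.9→118 °C: 82.205 kJ/kg
vaporisation at 118 °C: 395 kJ/kg
vapour 118→222 °C: 115.44 kJ/kg
Δh = 82.205 + 395 + 115.44 = 592.64 kJ/kg
Q = ṁ·Δh = 63.93 kg/min × 592.64 kJ/kg = 37888 kJ/min
|Q| = 631.46 kW

Q = 631 kW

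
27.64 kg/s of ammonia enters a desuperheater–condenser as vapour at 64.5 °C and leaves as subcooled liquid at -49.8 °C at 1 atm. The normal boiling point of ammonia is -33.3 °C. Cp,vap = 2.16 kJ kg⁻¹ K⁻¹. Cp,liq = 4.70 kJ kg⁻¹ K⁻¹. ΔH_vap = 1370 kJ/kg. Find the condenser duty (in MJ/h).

vapour 64.5→-33.3 °C: -211.25 kJ/kg
condensation at -33.3 °C: -1370 kJ/kg
liquid -33.3→-49.8 °C: -77.55 kJ/kg
Δh = -211.25 + -1370 + -77.55 = -1658.8 kJ/kg
Q = ṁ·Δh = 27.64 kg/s × -1658.8 kJ/kg = -45849 kJ/s
|Q| = 45849 kW = 165060 MJ/h

Q_c = 165000 MJ/h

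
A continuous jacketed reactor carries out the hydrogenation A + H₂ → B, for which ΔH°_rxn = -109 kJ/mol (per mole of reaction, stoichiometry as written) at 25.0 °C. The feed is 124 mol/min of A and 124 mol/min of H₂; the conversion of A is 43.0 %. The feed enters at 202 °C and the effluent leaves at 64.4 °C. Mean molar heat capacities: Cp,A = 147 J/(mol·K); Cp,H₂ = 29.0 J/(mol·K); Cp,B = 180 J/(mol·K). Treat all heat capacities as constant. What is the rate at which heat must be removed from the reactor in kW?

Extent of reaction ξ = 0.430 × 124 = 53.32 mol/min
Reaction term: ξ·ΔH°_rxn = 53.32 × -109 = -5811.9 kJ/min
Sensible, feed 202→25 °C: -3862.8 kJ/min
Outlet flows (mol/min): A 70.68, H₂ 70.68, B 53.32
Sensible, products 25→64.4 °C: 868.27 kJ/min
Q = ΔH = -8806.5 kJ/min = -146.77 kW
Heat removed = 146.77 kW

Q_out = 147 kW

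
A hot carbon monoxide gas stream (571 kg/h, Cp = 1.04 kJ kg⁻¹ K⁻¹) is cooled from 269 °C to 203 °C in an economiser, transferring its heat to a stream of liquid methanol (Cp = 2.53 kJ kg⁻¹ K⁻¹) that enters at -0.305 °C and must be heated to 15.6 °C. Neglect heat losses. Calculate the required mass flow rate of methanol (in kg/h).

Heat released by hot stream: Q = 571 × 1.04 × (269 − 203) = 39193 kJ/h
Energy balance on cold side (adiabatic exchanger): Q = ṁ_c·Cp_c·(T_c,out − T_c,in)
ṁ_c = 39193 / [2.53 × (15.6 − -0.305)] = 974 kg/h

ṁ_c = 974 kg/h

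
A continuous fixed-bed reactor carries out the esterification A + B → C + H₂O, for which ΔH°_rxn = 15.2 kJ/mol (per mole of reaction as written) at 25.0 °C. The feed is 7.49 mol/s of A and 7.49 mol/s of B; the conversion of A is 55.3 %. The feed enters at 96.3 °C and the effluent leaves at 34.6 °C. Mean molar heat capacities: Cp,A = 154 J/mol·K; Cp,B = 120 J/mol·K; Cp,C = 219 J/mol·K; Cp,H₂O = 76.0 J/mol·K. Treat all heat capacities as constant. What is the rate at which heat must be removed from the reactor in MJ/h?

Q_out = 226 MJ/h

Extent of reaction ξ = 0.553 × 7.49 = 4.142 mol/s
Reaction term: ξ·ΔH°_rxn = 4.142 × 15.2 = 62.958 kJ/s
Sensible, feed 96.3→25 °C: -146.33 kJ/s
Outlet flows (mol/s): A 3.348, B 3.348, C 4.142, H₂O 4.142
Sensible, products 25→34.6 °C: 20.537 kJ/s
Q = ΔH = -62.831 kJ/s = -62.831 kW
Heat removed = 226.19 MJ/h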